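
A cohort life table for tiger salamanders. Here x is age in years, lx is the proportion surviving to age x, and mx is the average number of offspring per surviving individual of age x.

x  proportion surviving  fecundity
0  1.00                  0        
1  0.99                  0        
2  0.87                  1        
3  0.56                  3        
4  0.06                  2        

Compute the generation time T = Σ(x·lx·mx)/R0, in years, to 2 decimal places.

2.72

lx·mx: 0, 0, 0.87, 1.68, 0.12 → R0 = 2.67
x·lx·mx: 0, 0, 1.74, 5.04, 0.48 → Σ = 7.26
T = 7.26 / 2.67 = 2.719101… → 2.72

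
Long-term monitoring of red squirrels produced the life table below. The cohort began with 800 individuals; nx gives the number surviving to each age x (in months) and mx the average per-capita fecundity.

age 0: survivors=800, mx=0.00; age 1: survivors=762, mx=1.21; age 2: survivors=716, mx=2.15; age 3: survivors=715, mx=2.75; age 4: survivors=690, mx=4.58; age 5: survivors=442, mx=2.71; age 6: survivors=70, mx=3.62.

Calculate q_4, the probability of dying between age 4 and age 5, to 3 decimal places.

0.359

lx = nx/n0 = nx/800: 1, 0.9525, 0.895, 0.89375, 0.8625, 0.5525, 0.0875
q_4 = (l_4 − l_5) / l_4 = (0.8625 − 0.5525) / 0.8625
     = 0.31 / 0.8625 = 0.35942… → 0.359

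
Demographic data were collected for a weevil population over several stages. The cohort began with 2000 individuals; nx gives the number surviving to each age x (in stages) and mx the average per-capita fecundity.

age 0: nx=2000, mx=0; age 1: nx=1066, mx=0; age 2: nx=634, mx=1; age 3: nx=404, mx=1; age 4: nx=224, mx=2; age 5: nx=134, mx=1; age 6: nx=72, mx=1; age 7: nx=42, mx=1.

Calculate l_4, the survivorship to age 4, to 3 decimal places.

l_4 = n_4/n_0 = 224/2000 = 0.112 → 0.112

0.112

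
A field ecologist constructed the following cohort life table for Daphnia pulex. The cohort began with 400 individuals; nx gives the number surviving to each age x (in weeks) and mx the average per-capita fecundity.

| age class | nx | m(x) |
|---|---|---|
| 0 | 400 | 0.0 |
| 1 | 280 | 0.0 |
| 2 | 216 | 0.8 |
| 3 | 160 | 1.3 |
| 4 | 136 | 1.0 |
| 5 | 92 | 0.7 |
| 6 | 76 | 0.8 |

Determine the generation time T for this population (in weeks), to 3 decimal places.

lx = nx/n0 = nx/400: 1, 0.7, 0.54, 0.4, 0.34, 0.23, 0.19
lx·mx: 0, 0, 0.432, 0.52, 0.34, 0.161, 0.152 → R0 = 1.605
x·lx·mx: 0, 0, 0.864, 1.56, 1.36, 0.805, 0.912 → Σ = 5.501
T = 5.501 / 1.605 = 3.427414… → 3.427

3.427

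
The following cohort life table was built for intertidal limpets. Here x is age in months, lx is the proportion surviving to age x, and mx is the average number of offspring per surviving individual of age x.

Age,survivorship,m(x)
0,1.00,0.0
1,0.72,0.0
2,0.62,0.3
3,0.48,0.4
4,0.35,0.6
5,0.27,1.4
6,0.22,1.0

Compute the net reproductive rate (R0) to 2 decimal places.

lx·mx by age: 0, 0, 0.186, 0.192, 0.21, 0.378, 0.22
R0 = Σ lx·mx = 1.186 → 1.19

1.19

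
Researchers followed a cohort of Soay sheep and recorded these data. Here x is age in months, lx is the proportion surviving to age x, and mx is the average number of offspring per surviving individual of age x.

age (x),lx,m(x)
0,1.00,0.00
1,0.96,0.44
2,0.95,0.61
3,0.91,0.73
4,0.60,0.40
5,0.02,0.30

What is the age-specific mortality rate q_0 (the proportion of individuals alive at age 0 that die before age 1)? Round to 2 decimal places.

0.04

q_0 = (l_0 − l_1) / l_0 = (1 − 0.96) / 1
     = 0.04 / 1 = 0.04 → 0.04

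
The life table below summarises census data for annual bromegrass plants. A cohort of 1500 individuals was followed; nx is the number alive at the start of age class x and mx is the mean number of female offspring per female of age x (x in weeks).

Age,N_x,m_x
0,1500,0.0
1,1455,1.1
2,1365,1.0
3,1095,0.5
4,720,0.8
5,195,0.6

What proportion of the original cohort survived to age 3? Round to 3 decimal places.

0.730

l_3 = n_3/n_0 = 1095/1500 = 0.73 → 0.730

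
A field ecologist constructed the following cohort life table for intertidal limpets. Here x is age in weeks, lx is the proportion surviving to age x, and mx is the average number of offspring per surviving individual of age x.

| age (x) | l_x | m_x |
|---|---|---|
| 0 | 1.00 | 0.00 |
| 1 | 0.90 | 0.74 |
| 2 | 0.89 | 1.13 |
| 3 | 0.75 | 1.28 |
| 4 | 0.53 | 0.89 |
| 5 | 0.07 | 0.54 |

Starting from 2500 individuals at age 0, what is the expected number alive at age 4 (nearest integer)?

1325

Expected survivors = N0 · l_4 = 2500 × 0.53 = 1325 → 1325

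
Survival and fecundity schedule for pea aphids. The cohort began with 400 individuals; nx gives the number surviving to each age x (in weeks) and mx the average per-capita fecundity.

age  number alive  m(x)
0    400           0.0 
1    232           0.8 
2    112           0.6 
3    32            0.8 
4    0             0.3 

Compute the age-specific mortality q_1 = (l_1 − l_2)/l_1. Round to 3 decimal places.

lx = nx/n0 = nx/400: 1, 0.58, 0.28, 0.08, 0
q_1 = (l_1 − l_2) / l_1 = (0.58 − 0.28) / 0.58
     = 0.3 / 0.58 = 0.517241… → 0.517

0.517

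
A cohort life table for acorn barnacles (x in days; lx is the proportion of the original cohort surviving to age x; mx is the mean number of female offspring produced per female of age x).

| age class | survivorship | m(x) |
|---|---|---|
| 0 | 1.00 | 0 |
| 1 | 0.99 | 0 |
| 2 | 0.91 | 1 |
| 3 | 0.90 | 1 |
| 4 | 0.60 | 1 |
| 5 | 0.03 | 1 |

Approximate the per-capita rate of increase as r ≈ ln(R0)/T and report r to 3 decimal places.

0.308

R0 = Σ lx·mx = 0 + 0 + 0.91 + 0.9 + 0.6 + 0.03 = 2.44
Σ x·lx·mx = 7.07; T = 7.07/2.44 = 2.89754…
r ≈ ln(R0)/T = ln(2.44)/2.89754… = 0.30785… → 0.308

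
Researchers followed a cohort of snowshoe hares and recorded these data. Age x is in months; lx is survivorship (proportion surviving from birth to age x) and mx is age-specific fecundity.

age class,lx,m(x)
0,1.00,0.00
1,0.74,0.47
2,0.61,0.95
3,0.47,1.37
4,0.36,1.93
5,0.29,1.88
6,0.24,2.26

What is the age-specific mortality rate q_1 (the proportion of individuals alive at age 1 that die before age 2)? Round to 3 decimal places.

q_1 = (l_1 − l_2) / l_1 = (0.74 − 0.61) / 0.74
     = 0.13 / 0.74 = 0.175676… → 0.176

0.176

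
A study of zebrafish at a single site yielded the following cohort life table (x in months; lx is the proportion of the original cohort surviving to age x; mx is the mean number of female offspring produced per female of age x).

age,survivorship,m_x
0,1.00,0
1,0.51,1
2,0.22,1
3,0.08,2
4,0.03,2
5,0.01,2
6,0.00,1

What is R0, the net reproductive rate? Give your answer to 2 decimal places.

0.97

lx·mx by age: 0, 0.51, 0.22, 0.16, 0.06, 0.02, 0
R0 = Σ lx·mx = 0.97 → 0.97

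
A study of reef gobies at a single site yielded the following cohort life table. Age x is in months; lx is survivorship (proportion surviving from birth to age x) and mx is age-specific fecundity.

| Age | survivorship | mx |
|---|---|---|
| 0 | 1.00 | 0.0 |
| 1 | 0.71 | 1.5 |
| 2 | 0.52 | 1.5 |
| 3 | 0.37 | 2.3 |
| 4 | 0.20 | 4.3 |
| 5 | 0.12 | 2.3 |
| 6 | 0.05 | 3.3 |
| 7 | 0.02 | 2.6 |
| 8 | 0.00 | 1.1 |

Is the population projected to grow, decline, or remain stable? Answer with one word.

growing

R0 = Σ lx·mx = 0 + 1.065 + 0.78 + 0.851 + 0.86 + 0.276 + 0.165 + 0.052 + 0 = 4.049
R0 > 1, so the population is growing.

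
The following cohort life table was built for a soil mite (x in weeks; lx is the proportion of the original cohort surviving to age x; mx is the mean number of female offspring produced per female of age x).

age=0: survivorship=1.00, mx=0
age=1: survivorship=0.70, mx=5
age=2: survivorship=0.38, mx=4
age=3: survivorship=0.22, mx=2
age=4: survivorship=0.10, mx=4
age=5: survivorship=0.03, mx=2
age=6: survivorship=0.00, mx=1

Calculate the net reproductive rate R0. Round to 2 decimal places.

5.92

lx·mx by age: 0, 3.5, 1.52, 0.44, 0.4, 0.06, 0
R0 = Σ lx·mx = 5.92 → 5.92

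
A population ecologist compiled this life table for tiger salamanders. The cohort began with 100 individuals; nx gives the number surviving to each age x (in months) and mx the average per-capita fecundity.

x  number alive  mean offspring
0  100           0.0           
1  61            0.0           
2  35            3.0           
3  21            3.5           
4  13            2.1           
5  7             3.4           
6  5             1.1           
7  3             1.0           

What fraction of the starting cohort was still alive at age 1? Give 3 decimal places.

0.610

l_1 = n_1/n_0 = 61/100 = 0.61 → 0.610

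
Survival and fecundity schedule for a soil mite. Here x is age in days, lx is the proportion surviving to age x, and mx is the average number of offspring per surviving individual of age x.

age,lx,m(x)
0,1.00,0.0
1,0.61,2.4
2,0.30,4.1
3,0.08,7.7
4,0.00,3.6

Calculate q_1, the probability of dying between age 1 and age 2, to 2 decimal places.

0.51

q_1 = (l_1 − l_2) / l_1 = (0.61 − 0.3) / 0.61
     = 0.31 / 0.61 = 0.508197… → 0.51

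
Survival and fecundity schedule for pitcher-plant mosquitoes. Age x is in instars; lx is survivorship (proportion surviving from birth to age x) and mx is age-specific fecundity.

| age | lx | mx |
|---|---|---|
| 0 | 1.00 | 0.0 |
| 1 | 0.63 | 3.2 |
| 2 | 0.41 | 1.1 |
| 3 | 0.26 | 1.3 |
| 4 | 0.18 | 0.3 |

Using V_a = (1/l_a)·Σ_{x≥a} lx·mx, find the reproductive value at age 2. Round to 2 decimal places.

lx·mx for x ≥ 2: 0.451, 0.338, 0.054 → sum = 0.843
V_2 = 0.843 / l_2 = 0.843 / 0.41 = 2.056098… → 2.06

2.06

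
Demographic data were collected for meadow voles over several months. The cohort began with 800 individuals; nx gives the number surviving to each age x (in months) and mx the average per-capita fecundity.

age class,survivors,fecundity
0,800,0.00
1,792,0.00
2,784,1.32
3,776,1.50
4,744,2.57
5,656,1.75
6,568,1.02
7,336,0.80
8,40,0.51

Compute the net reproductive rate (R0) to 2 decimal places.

7.66

lx = nx/n0 = nx/800: 1, 0.99, 0.98, 0.97, 0.93, 0.82, 0.71, 0.42, 0.05
lx·mx by age: 0, 0, 1.2936, 1.455, 2.3901, 1.435, 0.7242, 0.336, 0.0255
R0 = Σ lx·mx = 7.6594 → 7.66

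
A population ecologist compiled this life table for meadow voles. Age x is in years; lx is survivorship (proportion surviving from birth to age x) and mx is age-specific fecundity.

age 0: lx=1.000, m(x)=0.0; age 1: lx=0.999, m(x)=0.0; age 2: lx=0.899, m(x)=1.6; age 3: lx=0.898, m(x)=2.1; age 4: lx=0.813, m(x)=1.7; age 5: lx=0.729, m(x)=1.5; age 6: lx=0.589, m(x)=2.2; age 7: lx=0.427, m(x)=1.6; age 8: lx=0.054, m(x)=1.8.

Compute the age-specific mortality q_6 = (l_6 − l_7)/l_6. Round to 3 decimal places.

q_6 = (l_6 − l_7) / l_6 = (0.589 − 0.427) / 0.589
     = 0.162 / 0.589 = 0.275042… → 0.275

0.275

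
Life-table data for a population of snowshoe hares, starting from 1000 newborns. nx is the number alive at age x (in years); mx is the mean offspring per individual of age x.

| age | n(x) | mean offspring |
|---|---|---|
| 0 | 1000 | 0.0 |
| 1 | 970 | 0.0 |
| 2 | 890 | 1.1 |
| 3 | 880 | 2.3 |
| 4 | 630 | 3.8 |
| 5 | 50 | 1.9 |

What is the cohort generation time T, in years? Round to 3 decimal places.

lx = nx/n0 = nx/1000: 1, 0.97, 0.89, 0.88, 0.63, 0.05
lx·mx: 0, 0, 0.979, 2.024, 2.394, 0.095 → R0 = 5.492
x·lx·mx: 0, 0, 1.958, 6.072, 9.576, 0.475 → Σ = 18.081
T = 18.081 / 5.492 = 3.292243… → 3.292

3.292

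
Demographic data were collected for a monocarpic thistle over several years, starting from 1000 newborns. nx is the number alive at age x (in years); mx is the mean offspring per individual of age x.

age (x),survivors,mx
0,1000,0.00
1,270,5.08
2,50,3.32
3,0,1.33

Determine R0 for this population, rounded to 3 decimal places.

1.538

lx = nx/n0 = nx/1000: 1, 0.27, 0.05, 0
lx·mx by age: 0, 1.3716, 0.166, 0
R0 = Σ lx·mx = 1.5376 → 1.538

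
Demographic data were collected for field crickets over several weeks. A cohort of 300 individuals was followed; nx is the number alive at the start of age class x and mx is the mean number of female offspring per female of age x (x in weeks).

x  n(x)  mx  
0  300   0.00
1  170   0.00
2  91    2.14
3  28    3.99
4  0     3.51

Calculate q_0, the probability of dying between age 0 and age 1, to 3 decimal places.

0.433

lx = nx/n0 = nx/300: 1, 0.56667…, 0.30333…, 0.09333…, 0
q_0 = (l_0 − l_1) / l_0 = (1 − 0.566667…) / 1
     = 0.433333… / 1 = 0.433333… → 0.433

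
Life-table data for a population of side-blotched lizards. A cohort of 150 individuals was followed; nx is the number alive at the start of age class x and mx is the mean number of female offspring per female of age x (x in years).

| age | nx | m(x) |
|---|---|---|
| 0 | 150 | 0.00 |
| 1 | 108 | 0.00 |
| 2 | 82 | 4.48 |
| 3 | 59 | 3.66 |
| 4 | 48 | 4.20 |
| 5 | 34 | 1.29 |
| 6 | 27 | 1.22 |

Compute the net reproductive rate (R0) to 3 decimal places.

lx = nx/n0 = nx/150: 1, 0.72, 0.54667…, 0.39333…, 0.32, 0.22667…, 0.18
lx·mx by age: 0, 0, 2.449067…, 1.4396…, 1.344, 0.2924…, 0.2196
R0 = Σ lx·mx = 5.744667… → 5.745

5.745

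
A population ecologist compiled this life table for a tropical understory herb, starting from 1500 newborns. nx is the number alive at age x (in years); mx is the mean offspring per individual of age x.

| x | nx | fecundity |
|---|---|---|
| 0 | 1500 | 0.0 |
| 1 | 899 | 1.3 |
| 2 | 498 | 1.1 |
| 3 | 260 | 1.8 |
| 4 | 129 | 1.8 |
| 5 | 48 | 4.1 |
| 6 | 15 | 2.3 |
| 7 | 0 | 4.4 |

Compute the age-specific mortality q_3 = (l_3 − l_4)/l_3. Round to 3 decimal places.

0.504

lx = nx/n0 = nx/1500: 1, 0.59933…, 0.332, 0.17333…, 0.086, 0.032, 0.01, 0
q_3 = (l_3 − l_4) / l_3 = (0.173333… − 0.086) / 0.173333…
     = 0.087333… / 0.173333… = 0.503846… → 0.504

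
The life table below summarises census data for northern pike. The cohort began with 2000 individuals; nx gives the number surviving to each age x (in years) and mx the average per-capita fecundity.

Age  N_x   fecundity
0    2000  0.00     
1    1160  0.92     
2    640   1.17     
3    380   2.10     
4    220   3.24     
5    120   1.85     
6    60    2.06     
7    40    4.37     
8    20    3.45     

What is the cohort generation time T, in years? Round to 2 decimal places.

2.92

lx = nx/n0 = nx/2000: 1, 0.58, 0.32, 0.19, 0.11, 0.06, 0.03, 0.02, 0.01
lx·mx: 0, 0.5336, 0.3744, 0.399, 0.3564, 0.111, 0.0618, 0.0874, 0.0345 → R0 = 1.9581
x·lx·mx: 0, 0.5336, 0.7488, 1.197, 1.4256, 0.555, 0.3708, 0.6118, 0.276 → Σ = 5.7186
T = 5.7186 / 1.9581 = 2.920484… → 2.92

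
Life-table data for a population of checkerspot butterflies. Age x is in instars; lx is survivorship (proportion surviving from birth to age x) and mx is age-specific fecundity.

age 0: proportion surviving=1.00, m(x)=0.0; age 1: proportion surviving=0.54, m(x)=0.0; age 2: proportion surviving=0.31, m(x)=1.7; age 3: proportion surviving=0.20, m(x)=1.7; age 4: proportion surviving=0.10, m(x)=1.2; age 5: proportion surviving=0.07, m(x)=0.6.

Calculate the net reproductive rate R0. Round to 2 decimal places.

lx·mx by age: 0, 0, 0.527, 0.34, 0.12, 0.042
R0 = Σ lx·mx = 1.029 → 1.03

1.03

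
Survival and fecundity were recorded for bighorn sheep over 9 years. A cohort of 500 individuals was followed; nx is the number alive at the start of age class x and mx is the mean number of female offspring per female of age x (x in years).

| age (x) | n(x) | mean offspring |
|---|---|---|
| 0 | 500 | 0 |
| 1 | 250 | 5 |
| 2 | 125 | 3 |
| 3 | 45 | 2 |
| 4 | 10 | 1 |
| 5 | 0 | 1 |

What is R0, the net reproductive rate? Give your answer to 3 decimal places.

lx = nx/n0 = nx/500: 1, 0.5, 0.25, 0.09, 0.02, 0
lx·mx by age: 0, 2.5, 0.75, 0.18, 0.02, 0
R0 = Σ lx·mx = 3.45 → 3.450

3.450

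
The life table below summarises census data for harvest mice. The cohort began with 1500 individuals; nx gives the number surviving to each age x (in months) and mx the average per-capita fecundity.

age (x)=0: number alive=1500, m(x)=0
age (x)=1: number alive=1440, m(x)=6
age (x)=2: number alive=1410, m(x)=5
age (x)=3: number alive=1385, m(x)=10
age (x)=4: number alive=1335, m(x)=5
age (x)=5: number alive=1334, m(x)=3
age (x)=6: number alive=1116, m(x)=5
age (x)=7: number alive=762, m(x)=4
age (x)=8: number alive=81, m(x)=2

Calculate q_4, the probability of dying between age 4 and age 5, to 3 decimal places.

0.001

lx = nx/n0 = nx/1500: 1, 0.96, 0.94, 0.92333…, 0.89, 0.88933…, 0.744, 0.508, 0.054
q_4 = (l_4 − l_5) / l_4 = (0.89 − 0.889333…) / 0.89
     = 0.000667… / 0.89 = 0.000749… → 0.001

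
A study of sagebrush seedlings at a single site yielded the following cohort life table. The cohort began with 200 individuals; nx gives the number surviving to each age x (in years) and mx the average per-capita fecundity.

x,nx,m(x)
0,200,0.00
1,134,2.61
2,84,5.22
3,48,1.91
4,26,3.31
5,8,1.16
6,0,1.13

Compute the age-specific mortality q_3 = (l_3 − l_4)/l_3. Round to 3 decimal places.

lx = nx/n0 = nx/200: 1, 0.67, 0.42, 0.24, 0.13, 0.04, 0
q_3 = (l_3 − l_4) / l_3 = (0.24 − 0.13) / 0.24
     = 0.11 / 0.24 = 0.458333… → 0.458

0.458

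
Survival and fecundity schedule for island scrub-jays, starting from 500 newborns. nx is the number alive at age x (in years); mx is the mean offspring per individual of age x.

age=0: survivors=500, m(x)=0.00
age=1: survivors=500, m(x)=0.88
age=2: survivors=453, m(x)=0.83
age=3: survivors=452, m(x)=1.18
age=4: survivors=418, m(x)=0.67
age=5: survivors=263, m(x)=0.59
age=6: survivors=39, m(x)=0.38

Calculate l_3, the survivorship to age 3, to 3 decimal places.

0.904

l_3 = n_3/n_0 = 452/500 = 0.904 → 0.904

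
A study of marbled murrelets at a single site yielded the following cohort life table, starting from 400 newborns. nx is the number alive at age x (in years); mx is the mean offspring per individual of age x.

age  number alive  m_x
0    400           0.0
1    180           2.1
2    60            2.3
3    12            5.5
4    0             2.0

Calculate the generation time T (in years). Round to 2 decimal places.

1.46

lx = nx/n0 = nx/400: 1, 0.45, 0.15, 0.03, 0
lx·mx: 0, 0.945, 0.345, 0.165, 0 → R0 = 1.455
x·lx·mx: 0, 0.945, 0.69, 0.495, 0 → Σ = 2.13
T = 2.13 / 1.455 = 1.463918… → 1.46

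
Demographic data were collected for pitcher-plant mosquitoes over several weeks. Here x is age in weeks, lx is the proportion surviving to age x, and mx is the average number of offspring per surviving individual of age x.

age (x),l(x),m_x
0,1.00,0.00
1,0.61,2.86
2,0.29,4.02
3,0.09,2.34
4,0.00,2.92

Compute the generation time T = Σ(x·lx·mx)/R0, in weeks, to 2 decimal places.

lx·mx: 0, 1.7446, 1.1658, 0.2106, 0 → R0 = 3.121
x·lx·mx: 0, 1.7446, 2.3316, 0.6318, 0 → Σ = 4.708
T = 4.708 / 3.121 = 1.508491… → 1.51

1.51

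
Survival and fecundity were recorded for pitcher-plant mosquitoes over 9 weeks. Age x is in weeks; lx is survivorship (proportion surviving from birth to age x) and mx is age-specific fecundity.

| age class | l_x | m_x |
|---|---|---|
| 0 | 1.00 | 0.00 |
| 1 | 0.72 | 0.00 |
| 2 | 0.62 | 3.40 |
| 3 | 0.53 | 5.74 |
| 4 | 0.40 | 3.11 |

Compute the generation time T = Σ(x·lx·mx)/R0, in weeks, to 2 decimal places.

lx·mx: 0, 0, 2.108, 3.0422, 1.244 → R0 = 6.3942
x·lx·mx: 0, 0, 4.216, 9.1266, 4.976 → Σ = 18.3186
T = 18.3186 / 6.3942 = 2.864878… → 2.86

2.86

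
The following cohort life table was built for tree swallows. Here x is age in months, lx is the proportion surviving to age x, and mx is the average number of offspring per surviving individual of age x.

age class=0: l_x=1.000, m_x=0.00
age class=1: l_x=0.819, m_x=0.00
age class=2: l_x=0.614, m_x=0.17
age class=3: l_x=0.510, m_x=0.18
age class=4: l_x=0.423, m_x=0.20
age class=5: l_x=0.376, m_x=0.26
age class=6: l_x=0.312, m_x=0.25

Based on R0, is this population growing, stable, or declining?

R0 = Σ lx·mx = 0 + 0 + 0.10438 + 0.0918 + 0.0846 + 0.09776 + 0.078 = 0.45654
R0 < 1, so the population is declining.

declining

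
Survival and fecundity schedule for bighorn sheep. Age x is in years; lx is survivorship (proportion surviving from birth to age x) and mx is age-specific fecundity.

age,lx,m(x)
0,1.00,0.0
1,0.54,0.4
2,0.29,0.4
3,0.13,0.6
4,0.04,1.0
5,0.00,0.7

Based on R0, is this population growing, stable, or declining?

declining

R0 = Σ lx·mx = 0 + 0.216 + 0.116 + 0.078 + 0.04 + 0 = 0.45
R0 < 1, so the population is declining.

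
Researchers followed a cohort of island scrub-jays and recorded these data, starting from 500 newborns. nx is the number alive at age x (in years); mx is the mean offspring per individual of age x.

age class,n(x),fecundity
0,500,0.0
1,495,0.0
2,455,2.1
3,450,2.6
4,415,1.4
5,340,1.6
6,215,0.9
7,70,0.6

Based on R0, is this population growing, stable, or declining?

lx = nx/n0 = nx/500: 1, 0.99, 0.91, 0.9, 0.83, 0.68, 0.43, 0.14
R0 = Σ lx·mx = 0 + 0 + 1.911 + 2.34 + 1.162 + 1.088 + 0.387 + 0.084 = 6.972
R0 > 1, so the population is growing.

growing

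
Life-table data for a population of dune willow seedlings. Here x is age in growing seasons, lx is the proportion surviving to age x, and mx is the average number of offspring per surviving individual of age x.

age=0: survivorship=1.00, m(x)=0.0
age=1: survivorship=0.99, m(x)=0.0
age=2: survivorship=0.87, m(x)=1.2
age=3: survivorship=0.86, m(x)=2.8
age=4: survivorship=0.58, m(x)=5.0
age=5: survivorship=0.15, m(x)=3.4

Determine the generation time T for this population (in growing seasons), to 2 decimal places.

lx·mx: 0, 0, 1.044, 2.408, 2.9, 0.51 → R0 = 6.862
x·lx·mx: 0, 0, 2.088, 7.224, 11.6, 2.55 → Σ = 23.462
T = 23.462 / 6.862 = 3.41912… → 3.42

3.42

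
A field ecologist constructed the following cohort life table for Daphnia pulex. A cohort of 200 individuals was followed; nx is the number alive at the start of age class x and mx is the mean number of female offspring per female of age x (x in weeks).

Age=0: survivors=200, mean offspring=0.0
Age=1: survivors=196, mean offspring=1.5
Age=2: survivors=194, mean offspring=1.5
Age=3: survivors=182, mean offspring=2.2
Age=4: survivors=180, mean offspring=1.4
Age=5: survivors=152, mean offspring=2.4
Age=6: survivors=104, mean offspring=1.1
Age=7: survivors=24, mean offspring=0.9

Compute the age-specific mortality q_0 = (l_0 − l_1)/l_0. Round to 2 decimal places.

lx = nx/n0 = nx/200: 1, 0.98, 0.97, 0.91, 0.9, 0.76, 0.52, 0.12
q_0 = (l_0 − l_1) / l_0 = (1 − 0.98) / 1
     = 0.02 / 1 = 0.02 → 0.02

0.02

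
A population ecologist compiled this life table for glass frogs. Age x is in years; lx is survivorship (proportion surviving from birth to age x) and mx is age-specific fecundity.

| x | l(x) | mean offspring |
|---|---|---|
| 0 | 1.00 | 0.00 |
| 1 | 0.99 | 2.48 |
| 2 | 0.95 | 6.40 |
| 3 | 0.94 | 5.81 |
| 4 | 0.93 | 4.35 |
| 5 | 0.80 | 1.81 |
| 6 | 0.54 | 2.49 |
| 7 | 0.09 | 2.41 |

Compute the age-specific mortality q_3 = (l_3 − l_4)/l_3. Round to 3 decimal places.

q_3 = (l_3 − l_4) / l_3 = (0.94 − 0.93) / 0.94
     = 0.01 / 0.94 = 0.010638… → 0.011

0.011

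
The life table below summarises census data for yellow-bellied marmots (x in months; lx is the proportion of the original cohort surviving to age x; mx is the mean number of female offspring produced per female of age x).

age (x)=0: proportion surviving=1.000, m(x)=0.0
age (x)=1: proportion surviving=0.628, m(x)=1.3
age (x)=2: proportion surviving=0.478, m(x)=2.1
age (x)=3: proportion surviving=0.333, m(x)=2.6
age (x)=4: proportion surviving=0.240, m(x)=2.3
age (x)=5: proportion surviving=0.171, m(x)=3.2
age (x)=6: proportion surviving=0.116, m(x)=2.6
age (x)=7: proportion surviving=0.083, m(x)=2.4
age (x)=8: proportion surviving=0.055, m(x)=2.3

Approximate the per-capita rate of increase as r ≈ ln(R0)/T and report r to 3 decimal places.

0.449

R0 = Σ lx·mx = 0 + 0.8164 + 1.0038 + 0.8658 + 0.552 + 0.5472 + 0.3016 + 0.1992 + 0.1265 = 4.4125
Σ x·lx·mx = 14.5814; T = 14.5814/4.4125 = 3.30457…
r ≈ ln(R0)/T = ln(4.4125)/3.30457… = 0.44921… → 0.449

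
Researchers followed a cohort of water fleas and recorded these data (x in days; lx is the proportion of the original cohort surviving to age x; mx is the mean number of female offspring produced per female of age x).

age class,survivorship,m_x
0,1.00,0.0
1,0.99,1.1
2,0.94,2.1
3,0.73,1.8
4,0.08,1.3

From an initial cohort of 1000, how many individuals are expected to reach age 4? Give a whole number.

Expected survivors = N0 · l_4 = 1000 × 0.08 = 80 → 80

80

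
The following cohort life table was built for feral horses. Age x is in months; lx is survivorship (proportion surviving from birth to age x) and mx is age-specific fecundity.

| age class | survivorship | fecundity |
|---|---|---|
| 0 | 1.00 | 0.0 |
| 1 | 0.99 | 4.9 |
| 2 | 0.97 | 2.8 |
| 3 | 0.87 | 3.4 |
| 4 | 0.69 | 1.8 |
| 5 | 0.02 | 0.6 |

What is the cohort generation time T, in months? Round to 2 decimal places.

lx·mx: 0, 4.851, 2.716, 2.958, 1.242, 0.012 → R0 = 11.779
x·lx·mx: 0, 4.851, 5.432, 8.874, 4.968, 0.06 → Σ = 24.185
T = 24.185 / 11.779 = 2.05323… → 2.05

2.05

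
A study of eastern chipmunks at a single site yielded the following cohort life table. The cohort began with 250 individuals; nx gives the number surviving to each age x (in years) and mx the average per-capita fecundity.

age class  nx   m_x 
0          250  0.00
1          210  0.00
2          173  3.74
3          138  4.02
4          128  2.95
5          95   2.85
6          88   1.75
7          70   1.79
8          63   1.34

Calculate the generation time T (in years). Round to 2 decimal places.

3.75

lx = nx/n0 = nx/250: 1, 0.84, 0.692, 0.552, 0.512, 0.38, 0.352, 0.28, 0.252
lx·mx: 0, 0, 2.58808, 2.21904, 1.5104, 1.083, 0.616, 0.5012, 0.33768 → R0 = 8.8554
x·lx·mx: 0, 0, 5.17616, 6.65712, 6.0416, 5.415, 3.696, 3.5084, 2.70144 → Σ = 33.19572
T = 33.19572 / 8.8554 = 3.748642… → 3.75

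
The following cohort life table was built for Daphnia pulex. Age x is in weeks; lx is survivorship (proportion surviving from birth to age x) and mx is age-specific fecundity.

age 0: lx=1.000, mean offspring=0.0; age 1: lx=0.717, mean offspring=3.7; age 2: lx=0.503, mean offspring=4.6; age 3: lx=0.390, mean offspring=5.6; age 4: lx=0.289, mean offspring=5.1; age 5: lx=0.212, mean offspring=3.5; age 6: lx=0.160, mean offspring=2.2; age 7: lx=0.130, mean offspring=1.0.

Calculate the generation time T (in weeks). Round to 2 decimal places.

lx·mx: 0, 2.6529, 2.3138, 2.184, 1.4739, 0.742, 0.352, 0.13 → R0 = 9.8486
x·lx·mx: 0, 2.6529, 4.6276, 6.552, 5.8956, 3.71, 2.112, 0.91 → Σ = 26.4601
T = 26.4601 / 9.8486 = 2.686686… → 2.69

2.69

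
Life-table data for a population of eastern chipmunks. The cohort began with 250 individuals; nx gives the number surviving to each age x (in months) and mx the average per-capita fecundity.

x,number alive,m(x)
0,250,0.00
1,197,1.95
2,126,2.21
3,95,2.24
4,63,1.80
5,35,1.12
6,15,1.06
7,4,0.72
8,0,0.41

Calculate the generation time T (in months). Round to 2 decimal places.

2.24

lx = nx/n0 = nx/250: 1, 0.788, 0.504, 0.38, 0.252, 0.14, 0.06, 0.016, 0
lx·mx: 0, 1.5366, 1.11384, 0.8512, 0.4536, 0.1568, 0.0636, 0.01152, 0 → R0 = 4.18716
x·lx·mx: 0, 1.5366, 2.22768, 2.5536, 1.8144, 0.784, 0.3816, 0.08064, 0 → Σ = 9.37852
T = 9.37852 / 4.18716 = 2.239828… → 2.24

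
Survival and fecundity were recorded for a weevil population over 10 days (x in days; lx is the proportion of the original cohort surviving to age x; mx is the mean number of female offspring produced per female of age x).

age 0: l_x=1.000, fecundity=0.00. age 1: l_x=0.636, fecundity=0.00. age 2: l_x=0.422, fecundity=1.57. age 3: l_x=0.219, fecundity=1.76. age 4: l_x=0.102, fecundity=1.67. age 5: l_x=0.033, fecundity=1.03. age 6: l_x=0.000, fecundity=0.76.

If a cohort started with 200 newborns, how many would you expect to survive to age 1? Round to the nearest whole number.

127

Expected survivors = N0 · l_1 = 200 × 0.636 = 127.2 → 127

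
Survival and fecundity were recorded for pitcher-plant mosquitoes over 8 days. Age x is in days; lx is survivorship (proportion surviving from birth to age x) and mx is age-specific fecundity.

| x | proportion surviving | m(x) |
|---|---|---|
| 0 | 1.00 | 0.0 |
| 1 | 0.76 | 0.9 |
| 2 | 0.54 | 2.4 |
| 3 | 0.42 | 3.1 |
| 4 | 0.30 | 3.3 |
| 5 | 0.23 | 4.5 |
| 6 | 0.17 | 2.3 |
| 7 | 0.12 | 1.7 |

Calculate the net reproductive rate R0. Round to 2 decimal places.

lx·mx by age: 0, 0.684, 1.296, 1.302, 0.99, 1.035, 0.391, 0.204
R0 = Σ lx·mx = 5.902 → 5.90

5.90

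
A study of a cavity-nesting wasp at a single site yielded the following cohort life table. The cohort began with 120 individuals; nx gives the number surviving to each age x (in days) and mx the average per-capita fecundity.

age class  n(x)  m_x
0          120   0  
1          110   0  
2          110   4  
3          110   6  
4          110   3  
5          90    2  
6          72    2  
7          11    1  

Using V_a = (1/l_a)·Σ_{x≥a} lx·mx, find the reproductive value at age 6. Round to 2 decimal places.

2.15

lx = nx/n0 = nx/120: 1, 0.91667…, 0.91667…, 0.91667…, 0.91667…, 0.75, 0.6, 0.09167…
lx·mx for x ≥ 6: 1.2, 0.091667… → sum = 1.291667…
V_6 = 1.291667… / l_6 = 1.291667… / 0.6 = 2.152778… → 2.15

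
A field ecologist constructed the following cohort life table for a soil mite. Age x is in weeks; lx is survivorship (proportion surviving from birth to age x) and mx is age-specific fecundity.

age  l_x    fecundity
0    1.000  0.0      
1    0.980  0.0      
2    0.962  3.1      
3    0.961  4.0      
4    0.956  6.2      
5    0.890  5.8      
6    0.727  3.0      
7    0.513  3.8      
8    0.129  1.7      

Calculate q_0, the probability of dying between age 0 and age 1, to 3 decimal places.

q_0 = (l_0 − l_1) / l_0 = (1 − 0.98) / 1
     = 0.02 / 1 = 0.02 → 0.020

0.020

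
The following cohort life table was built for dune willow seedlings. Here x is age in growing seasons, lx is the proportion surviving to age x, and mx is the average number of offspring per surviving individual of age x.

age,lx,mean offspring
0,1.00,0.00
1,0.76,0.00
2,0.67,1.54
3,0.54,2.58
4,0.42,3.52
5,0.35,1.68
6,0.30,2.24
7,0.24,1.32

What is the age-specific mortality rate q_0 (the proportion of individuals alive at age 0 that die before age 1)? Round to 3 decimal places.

q_0 = (l_0 − l_1) / l_0 = (1 − 0.76) / 1
     = 0.24 / 1 = 0.24 → 0.240

0.240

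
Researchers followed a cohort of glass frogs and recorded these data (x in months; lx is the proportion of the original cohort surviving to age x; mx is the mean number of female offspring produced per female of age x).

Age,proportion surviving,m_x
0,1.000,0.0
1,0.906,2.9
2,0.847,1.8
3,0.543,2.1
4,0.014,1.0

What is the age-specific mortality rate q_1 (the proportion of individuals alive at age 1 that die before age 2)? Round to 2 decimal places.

0.07

q_1 = (l_1 − l_2) / l_1 = (0.906 − 0.847) / 0.906
     = 0.059 / 0.906 = 0.065121… → 0.07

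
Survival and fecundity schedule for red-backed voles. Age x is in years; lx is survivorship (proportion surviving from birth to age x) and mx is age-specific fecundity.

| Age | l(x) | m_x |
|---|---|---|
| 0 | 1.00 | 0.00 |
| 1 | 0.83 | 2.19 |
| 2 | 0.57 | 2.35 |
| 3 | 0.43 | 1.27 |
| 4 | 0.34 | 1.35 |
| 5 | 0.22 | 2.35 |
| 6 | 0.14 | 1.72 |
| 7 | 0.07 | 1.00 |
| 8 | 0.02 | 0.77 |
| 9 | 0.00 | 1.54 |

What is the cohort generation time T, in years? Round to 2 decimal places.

lx·mx: 0, 1.8177, 1.3395, 0.5461, 0.459, 0.517, 0.2408, 0.07, 0.0154, 0 → R0 = 5.0055
x·lx·mx: 0, 1.8177, 2.679, 1.6383, 1.836, 2.585, 1.4448, 0.49, 0.1232, 0 → Σ = 12.614
T = 12.614 / 5.0055 = 2.520028… → 2.52

2.52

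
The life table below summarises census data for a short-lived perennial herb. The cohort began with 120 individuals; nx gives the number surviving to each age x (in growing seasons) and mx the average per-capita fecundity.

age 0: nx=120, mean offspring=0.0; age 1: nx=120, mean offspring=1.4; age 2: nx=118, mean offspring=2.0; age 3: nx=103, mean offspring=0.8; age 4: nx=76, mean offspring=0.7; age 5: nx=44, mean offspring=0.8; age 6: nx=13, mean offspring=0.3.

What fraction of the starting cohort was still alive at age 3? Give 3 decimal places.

l_3 = n_3/n_0 = 103/120 = 0.858333… → 0.858

0.858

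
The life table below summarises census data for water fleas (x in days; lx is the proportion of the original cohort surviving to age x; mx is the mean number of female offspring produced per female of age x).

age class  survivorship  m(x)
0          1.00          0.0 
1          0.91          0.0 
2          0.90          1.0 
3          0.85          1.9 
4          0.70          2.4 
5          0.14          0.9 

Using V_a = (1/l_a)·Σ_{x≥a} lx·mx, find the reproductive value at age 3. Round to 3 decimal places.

lx·mx for x ≥ 3: 1.615, 1.68, 0.126 → sum = 3.421
V_3 = 3.421 / l_3 = 3.421 / 0.85 = 4.024706… → 4.025

4.025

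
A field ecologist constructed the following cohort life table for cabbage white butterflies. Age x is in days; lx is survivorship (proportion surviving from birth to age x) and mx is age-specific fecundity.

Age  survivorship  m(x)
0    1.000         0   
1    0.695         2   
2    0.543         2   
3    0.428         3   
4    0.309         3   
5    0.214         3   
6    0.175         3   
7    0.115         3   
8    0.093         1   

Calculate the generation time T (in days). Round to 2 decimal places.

3.28

lx·mx: 0, 1.39, 1.086, 1.284, 0.927, 0.642, 0.525, 0.345, 0.093 → R0 = 6.292
x·lx·mx: 0, 1.39, 2.172, 3.852, 3.708, 3.21, 3.15, 2.415, 0.744 → Σ = 20.641
T = 20.641 / 6.292 = 3.280515… → 3.28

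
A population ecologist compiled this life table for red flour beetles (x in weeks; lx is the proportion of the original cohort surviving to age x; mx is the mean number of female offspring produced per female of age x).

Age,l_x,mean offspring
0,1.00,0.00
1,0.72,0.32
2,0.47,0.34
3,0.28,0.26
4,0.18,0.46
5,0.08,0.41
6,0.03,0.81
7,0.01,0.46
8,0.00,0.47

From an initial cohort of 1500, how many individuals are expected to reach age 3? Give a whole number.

Expected survivors = N0 · l_3 = 1500 × 0.28 = 420 → 420

420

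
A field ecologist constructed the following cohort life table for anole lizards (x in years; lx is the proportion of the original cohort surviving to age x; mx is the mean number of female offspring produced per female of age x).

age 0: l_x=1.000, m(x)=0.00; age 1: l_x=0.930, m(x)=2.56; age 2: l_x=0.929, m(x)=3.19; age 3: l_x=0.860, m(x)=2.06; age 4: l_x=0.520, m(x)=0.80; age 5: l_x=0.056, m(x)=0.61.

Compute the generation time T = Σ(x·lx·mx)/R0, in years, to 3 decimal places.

lx·mx: 0, 2.3808, 2.96351, 1.7716, 0.416, 0.03416 → R0 = 7.56607
x·lx·mx: 0, 2.3808, 5.92702, 5.3148, 1.664, 0.1708 → Σ = 15.45742
T = 15.45742 / 7.56607 = 2.042992… → 2.043

2.043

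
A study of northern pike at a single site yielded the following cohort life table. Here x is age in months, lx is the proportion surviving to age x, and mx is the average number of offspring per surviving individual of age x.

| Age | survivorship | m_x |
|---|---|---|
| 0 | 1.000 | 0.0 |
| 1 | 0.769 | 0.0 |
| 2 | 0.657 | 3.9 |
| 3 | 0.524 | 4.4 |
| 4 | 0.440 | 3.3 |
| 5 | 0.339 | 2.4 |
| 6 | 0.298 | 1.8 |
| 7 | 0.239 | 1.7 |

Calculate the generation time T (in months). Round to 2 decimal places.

lx·mx: 0, 0, 2.5623, 2.3056, 1.452, 0.8136, 0.5364, 0.4063 → R0 = 8.0762
x·lx·mx: 0, 0, 5.1246, 6.9168, 5.808, 4.068, 3.2184, 2.8441 → Σ = 27.9799
T = 27.9799 / 8.0762 = 3.464488… → 3.46

3.46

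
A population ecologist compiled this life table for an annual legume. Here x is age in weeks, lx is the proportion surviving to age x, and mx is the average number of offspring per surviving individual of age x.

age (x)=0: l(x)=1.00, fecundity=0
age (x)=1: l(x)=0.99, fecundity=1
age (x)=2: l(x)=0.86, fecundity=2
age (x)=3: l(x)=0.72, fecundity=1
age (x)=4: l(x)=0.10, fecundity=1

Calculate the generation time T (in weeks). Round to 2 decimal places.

lx·mx: 0, 0.99, 1.72, 0.72, 0.1 → R0 = 3.53
x·lx·mx: 0, 0.99, 3.44, 2.16, 0.4 → Σ = 6.99
T = 6.99 / 3.53 = 1.98017… → 1.98

1.98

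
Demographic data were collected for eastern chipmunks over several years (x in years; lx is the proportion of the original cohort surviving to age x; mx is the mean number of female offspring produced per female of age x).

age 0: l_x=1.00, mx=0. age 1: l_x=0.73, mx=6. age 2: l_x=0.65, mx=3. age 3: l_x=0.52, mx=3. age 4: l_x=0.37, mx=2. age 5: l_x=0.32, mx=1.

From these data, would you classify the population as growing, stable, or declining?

R0 = Σ lx·mx = 0 + 4.38 + 1.95 + 1.56 + 0.74 + 0.32 = 8.95
R0 > 1, so the population is growing.

growing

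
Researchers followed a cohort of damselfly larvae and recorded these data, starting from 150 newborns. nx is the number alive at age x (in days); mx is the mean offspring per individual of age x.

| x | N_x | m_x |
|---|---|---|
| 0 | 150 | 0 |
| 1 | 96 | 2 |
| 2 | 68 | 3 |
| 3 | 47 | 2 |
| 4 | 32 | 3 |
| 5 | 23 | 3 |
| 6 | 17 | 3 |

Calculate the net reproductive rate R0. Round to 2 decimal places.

lx = nx/n0 = nx/150: 1, 0.64, 0.45333…, 0.31333…, 0.21333…, 0.15333…, 0.11333…
lx·mx by age: 0, 1.28, 1.36…, 0.626667…, 0.64…, 0.46…, 0.34…
R0 = Σ lx·mx = 4.706667… → 4.71

4.71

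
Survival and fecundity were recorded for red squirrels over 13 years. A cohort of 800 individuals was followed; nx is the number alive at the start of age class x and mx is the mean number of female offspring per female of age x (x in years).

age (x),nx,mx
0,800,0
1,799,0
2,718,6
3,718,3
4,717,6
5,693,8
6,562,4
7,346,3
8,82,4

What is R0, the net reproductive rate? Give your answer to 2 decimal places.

24.90

lx = nx/n0 = nx/800: 1, 0.99875, 0.8975, 0.8975, 0.89625, 0.86625, 0.7025, 0.4325, 0.1025
lx·mx by age: 0, 0, 5.385, 2.6925, 5.3775, 6.93, 2.81, 1.2975, 0.41
R0 = Σ lx·mx = 24.9025 → 24.90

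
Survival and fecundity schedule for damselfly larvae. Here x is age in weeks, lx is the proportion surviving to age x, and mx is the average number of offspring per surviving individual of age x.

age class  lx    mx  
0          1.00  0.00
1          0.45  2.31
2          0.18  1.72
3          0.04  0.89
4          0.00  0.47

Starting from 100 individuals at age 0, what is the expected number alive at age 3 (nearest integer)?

4

Expected survivors = N0 · l_3 = 100 × 0.04 = 4 → 4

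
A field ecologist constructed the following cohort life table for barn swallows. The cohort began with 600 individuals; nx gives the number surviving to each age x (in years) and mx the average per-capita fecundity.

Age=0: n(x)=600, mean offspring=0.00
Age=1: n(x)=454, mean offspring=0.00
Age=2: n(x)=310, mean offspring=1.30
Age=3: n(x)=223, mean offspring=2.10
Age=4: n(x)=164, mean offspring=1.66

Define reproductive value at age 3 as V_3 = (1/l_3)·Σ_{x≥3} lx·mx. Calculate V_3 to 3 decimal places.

3.321

lx = nx/n0 = nx/600: 1, 0.75667…, 0.51667…, 0.37167…, 0.27333…
lx·mx for x ≥ 3: 0.7805…, 0.453733… → sum = 1.234233…
V_3 = 1.234233… / l_3 = 1.234233… / 0.371667… = 3.320807… → 3.321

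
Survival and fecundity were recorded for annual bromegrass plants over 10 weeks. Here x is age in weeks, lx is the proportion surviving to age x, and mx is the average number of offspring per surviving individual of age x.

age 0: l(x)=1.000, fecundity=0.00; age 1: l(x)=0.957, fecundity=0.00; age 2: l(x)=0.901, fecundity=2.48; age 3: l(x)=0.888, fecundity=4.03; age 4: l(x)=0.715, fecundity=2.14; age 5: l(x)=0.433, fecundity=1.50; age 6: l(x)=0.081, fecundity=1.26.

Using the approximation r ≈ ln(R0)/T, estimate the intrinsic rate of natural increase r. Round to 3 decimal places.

R0 = Σ lx·mx = 0 + 0 + 2.23448 + 3.57864 + 1.5301 + 0.6495 + 0.10206 = 8.09478
Σ x·lx·mx = 25.18514; T = 25.18514/8.09478 = 3.11128…
r ≈ ln(R0)/T = ln(8.09478)/3.11128… = 0.67214… → 0.672

0.672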